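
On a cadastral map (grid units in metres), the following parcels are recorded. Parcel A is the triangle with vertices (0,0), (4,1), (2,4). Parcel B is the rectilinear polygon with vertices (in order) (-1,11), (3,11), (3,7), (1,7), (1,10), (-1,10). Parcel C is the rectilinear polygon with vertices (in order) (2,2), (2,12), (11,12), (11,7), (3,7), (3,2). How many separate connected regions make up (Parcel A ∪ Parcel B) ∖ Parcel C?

2

(Parcel A ∪ Parcel B) ∖ Parcel C splits into 2 disjoint pieces (area 5.75, area 6).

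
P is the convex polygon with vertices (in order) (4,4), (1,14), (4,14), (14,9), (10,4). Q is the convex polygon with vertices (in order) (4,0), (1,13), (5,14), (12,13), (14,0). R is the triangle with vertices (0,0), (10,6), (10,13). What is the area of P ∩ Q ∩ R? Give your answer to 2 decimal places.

26.31

The intersection is the polygon with vertices (10,11), (10,6), (6.667,4), (4,4), (3.741,4.863), (8.889,11.556).
By the shoelace formula its area is 26.31.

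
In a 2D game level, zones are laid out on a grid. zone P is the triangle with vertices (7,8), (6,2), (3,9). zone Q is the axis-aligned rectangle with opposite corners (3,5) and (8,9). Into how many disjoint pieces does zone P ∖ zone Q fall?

1

zone P ∖ zone Q is a single connected region.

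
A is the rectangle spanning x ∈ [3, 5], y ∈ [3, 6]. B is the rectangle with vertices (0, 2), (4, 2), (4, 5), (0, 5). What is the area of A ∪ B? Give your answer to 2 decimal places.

By inclusion–exclusion:
Individual areas: |A| = 6, |B| = 12.
|A∩B|: x∈[3,4], y∈[3,5] → 1·2 = 2.
|A ∪ B| = 18 − 2 = 16.00.

16.00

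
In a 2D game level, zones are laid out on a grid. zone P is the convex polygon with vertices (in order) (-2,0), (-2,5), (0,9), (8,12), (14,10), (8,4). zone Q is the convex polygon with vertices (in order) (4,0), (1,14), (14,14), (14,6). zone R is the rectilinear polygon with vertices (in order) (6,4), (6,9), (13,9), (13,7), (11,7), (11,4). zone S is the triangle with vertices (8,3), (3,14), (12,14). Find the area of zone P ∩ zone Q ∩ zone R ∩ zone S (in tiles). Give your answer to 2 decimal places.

The intersection is the polygon with vertices (8,4), (7.545,4), (6,7.4), (6,9), (10.182,9), (8.571,4.571).
By the shoelace formula its area is 13.63.

13.63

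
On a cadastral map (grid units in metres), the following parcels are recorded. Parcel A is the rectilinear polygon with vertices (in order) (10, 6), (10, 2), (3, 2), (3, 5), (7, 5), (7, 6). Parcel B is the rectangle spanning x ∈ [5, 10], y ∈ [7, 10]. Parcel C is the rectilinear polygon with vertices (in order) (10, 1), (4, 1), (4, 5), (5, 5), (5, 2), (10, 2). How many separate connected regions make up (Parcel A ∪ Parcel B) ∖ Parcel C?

(Parcel A ∪ Parcel B) ∖ Parcel C splits into 3 disjoint pieces (area 18, area 3, area 15).

3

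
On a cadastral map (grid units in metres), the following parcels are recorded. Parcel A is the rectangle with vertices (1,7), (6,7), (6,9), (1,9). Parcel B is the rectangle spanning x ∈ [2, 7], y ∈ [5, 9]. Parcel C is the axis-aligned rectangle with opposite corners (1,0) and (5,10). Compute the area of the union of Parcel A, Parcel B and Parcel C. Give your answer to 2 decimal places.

48.00

By inclusion–exclusion:
Individual areas: |Parcel A| = 10, |Parcel B| = 20, |Parcel C| = 40.
|Parcel A∩Parcel B|: x∈[2,6], y∈[7,9] → 4·2 = 8.
|Parcel A∩Parcel C|: x∈[1,5], y∈[7,9] → 4·2 = 8.
|Parcel B∩Parcel C|: x∈[2,5], y∈[5,9] → 3·4 = 12.
|Parcel A∩Parcel B∩Parcel C| = 6.
|Parcel A ∪ Parcel B ∪ Parcel C| = 70 − 28 + 6 = 48.00.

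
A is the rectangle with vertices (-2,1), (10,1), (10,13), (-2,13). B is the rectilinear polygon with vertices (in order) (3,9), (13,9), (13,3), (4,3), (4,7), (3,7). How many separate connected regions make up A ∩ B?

1

A ∩ B is a single connected region.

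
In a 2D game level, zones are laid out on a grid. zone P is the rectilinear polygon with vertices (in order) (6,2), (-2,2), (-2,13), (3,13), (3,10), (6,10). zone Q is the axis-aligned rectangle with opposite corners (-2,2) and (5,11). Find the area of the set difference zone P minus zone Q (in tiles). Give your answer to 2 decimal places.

|zone P| = 79, |zone P∩zone Q| = 61.
|zone P ∖ zone Q| = |zone P| − |zone P∩zone Q| = 79 − 61 = 18.00.

18.00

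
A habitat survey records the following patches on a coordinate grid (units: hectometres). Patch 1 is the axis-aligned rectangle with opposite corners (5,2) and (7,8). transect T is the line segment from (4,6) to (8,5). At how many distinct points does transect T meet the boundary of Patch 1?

The segment meets the boundary at (7,5.25), (5,5.75).

2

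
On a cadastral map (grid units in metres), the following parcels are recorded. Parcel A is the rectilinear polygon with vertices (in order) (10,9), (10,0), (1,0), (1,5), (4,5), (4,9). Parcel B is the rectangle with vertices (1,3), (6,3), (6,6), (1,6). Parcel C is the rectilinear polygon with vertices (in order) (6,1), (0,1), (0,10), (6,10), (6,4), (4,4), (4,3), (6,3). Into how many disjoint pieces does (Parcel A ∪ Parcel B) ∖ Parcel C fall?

1

(Parcel A ∪ Parcel B) ∖ Parcel C is a single connected region.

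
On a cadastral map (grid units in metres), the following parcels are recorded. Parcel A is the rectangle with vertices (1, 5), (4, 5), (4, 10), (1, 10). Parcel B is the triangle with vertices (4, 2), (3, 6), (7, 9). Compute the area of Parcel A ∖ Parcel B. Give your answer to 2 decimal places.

|Parcel A| = 15, |Parcel A∩Parcel B| = 1.25.
|Parcel A ∖ Parcel B| = |Parcel A| − |Parcel A∩Parcel B| = 15 − 1.25 = 13.75.

13.75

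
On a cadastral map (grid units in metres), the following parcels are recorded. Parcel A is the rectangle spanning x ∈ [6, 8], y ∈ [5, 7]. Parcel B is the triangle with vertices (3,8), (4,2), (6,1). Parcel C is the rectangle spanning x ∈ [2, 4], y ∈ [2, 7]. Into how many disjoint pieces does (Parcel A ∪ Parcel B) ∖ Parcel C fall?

3

(Parcel A ∪ Parcel B) ∖ Parcel C splits into 3 disjoint pieces (area 4, area 3.6667, area 0.131).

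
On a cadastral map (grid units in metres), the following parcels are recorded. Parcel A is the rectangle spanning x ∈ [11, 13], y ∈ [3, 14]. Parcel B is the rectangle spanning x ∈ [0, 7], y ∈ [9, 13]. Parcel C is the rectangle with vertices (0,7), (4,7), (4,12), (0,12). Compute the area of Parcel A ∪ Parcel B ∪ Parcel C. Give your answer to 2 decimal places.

58.00

By inclusion–exclusion:
Individual areas: |Parcel A| = 22, |Parcel B| = 28, |Parcel C| = 20.
|Parcel A∩Parcel B| = 0 (no overlap).
|Parcel A∩Parcel C| = 0 (no overlap).
|Parcel B∩Parcel C|: x∈[0,4], y∈[9,12] → 4·3 = 12.
|Parcel A∩Parcel B∩Parcel C| = 0.
|Parcel A ∪ Parcel B ∪ Parcel C| = 70 − 12 + 0 = 58.00.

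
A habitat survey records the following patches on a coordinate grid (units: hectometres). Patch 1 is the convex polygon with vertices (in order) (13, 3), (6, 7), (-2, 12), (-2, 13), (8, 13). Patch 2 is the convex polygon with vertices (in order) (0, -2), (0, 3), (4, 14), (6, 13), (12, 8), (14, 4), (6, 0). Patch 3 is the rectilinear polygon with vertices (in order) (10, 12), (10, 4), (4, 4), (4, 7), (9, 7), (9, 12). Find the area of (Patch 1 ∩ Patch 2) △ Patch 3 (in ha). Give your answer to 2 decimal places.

51.61

|Patch 1 ∩ Patch 2| = 43.5425.
|(Patch 1 ∩ Patch 2) ∩ Patch 3| = 7.4643.
|(Patch 1 ∩ Patch 2) △ Patch 3| = 43.5425 + 23 − 14.9286 = 51.61.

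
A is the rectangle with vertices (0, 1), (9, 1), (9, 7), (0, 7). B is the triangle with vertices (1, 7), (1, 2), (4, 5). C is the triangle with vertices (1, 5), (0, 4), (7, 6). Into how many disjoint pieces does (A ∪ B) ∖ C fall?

(A ∪ B) ∖ C is a single connected region.

1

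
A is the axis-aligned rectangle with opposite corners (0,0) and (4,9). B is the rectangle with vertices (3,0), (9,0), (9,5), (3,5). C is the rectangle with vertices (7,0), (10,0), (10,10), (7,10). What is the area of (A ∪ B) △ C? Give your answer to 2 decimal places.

71.00

|A ∪ B| = 61.
|(A ∪ B) ∩ C| = 10.
|(A ∪ B) △ C| = 61 + 30 − 20 = 71.00.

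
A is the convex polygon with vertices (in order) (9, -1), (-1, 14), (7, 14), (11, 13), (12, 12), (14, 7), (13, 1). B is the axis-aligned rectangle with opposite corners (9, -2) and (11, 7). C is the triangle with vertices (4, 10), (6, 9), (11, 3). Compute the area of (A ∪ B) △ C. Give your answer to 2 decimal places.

|A ∪ B| = 131.5.
|(A ∪ B) ∩ C| = 3.5.
|(A ∪ B) △ C| = 131.5 + 3.5 − 7 = 128.00.

128.00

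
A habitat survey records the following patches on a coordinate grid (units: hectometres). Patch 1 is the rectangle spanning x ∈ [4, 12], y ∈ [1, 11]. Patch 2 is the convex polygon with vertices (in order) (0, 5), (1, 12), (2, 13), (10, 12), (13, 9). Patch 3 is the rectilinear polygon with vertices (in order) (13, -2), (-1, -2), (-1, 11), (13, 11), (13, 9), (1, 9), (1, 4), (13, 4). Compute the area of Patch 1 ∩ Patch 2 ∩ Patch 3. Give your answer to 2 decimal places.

The intersection is the polygon with vertices (4,11), (11,11), (12,10), (12,9), (4,9).
By the shoelace formula its area is 15.50.

15.50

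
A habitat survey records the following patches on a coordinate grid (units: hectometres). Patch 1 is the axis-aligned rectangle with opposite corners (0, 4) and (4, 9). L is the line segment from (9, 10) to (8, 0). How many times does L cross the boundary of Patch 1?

0

The segment lies entirely outside Patch 1 and never meets its boundary.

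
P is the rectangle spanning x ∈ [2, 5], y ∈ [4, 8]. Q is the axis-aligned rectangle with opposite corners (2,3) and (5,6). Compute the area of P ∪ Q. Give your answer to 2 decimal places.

By inclusion–exclusion:
Individual areas: |P| = 12, |Q| = 9.
|P∩Q|: x∈[2,5], y∈[4,6] → 3·2 = 6.
|P ∪ Q| = 21 − 6 = 15.00.

15.00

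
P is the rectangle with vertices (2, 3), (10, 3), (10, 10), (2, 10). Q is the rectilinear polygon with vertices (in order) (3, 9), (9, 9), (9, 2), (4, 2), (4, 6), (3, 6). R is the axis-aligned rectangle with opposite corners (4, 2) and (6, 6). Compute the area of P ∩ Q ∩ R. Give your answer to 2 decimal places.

The intersection is the polygon with vertices (4,6), (6,6), (6,3), (4,3).
By the shoelace formula its area is 6.00.

6.00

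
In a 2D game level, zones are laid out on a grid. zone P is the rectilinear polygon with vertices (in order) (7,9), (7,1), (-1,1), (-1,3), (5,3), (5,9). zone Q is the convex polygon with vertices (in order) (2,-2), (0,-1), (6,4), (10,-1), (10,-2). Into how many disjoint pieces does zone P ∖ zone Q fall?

zone P ∖ zone Q splits into 2 disjoint pieces (area 11.0417, area 9.2).

2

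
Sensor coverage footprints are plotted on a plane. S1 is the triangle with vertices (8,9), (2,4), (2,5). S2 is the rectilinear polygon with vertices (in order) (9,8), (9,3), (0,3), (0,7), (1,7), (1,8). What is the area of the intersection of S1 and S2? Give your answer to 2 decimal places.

The intersection is the polygon with vertices (2,4), (2,5), (6.5,8), (6.8,8).
By the shoelace formula its area is 2.85.

2.85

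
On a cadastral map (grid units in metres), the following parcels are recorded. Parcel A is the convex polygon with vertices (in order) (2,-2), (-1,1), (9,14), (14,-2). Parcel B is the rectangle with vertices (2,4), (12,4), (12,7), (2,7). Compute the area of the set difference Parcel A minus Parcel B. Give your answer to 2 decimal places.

|Parcel A| = 130.5, |Parcel A∩Parcel B| = 27.2476.
|Parcel A ∖ Parcel B| = |Parcel A| − |Parcel A∩Parcel B| = 130.5 − 27.2476 = 103.25.

103.25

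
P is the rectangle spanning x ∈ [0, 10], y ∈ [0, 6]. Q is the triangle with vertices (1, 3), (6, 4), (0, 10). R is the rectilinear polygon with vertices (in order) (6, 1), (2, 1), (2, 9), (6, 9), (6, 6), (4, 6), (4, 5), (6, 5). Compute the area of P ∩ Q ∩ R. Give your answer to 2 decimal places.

7.10

The intersection is the polygon with vertices (6,4), (2,3.2), (2,6), (4,6), (4,5), (5,5).
By the shoelace formula its area is 7.10.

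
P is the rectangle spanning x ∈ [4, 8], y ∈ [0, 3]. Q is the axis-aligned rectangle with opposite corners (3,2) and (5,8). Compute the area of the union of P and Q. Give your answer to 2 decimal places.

By inclusion–exclusion:
Individual areas: |P| = 12, |Q| = 12.
|P∩Q|: x∈[4,5], y∈[2,3] → 1·1 = 1.
|P ∪ Q| = 24 − 1 = 23.00.

23.00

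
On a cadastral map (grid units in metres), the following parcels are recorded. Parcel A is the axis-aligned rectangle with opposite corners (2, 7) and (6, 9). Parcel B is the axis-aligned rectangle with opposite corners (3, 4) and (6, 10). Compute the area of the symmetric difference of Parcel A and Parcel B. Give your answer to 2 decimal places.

14.00

|Parcel A∩Parcel B|: x∈[3,6], y∈[7,9] → 3·2 = 6.
|Parcel A △ Parcel B| = |Parcel A| + |Parcel B| − 2·|Parcel A∩Parcel B| = 8 + 18 − 12 = 14.00.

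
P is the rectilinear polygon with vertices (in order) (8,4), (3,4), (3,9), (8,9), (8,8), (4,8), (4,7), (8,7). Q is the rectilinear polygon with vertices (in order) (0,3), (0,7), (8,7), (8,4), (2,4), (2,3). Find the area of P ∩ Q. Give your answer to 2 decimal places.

The intersection is the polygon with vertices (3,4), (3,7), (4,7), (8,7), (8,4).
By the shoelace formula its area is 15.00.

15.00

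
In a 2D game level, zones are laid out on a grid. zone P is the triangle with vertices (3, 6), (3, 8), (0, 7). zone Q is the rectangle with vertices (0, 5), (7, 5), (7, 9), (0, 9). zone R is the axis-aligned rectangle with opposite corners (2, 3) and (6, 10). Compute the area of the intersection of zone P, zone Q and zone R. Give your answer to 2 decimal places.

1.67

The intersection is the polygon with vertices (3,6), (2,6.333), (2,7.667), (3,8).
By the shoelace formula its area is 1.67.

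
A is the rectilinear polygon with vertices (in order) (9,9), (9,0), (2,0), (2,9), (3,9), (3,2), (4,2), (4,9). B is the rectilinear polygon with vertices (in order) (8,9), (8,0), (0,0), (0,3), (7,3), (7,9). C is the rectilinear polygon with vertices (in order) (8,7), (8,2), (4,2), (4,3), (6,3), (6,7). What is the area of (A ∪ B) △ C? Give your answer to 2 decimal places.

51.00

|A ∪ B| = 63.
|(A ∪ B) ∩ C| = 12.
|(A ∪ B) △ C| = 63 + 12 − 24 = 51.00.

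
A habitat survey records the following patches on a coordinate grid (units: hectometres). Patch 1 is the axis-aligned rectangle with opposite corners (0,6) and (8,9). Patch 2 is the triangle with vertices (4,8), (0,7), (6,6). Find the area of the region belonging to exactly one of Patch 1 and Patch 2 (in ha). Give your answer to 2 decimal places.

19.00

|Patch 1| = 24, |Patch 2| = 5, |Patch 1∩Patch 2| = 5.
|Patch 1 △ Patch 2| = |Patch 1| + |Patch 2| − 2·|Patch 1∩Patch 2| = 24 + 5 − 10 = 19.00.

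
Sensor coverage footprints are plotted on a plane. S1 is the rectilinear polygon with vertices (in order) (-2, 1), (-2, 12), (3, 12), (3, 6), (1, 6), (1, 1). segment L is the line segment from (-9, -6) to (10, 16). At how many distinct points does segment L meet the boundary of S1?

The segment meets the boundary at (3,7.895), (1.364,6), (1,5.579), (-2,2.105).

4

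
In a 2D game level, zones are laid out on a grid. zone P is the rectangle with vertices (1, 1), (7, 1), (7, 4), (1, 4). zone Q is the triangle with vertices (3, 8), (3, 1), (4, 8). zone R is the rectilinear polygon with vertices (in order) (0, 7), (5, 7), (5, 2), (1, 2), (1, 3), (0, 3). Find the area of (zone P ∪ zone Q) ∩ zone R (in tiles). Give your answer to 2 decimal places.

9.93

|zone P ∪ zone Q| = 20.8571.
|(zone P ∪ zone Q) ∩ zone R| = 9.93.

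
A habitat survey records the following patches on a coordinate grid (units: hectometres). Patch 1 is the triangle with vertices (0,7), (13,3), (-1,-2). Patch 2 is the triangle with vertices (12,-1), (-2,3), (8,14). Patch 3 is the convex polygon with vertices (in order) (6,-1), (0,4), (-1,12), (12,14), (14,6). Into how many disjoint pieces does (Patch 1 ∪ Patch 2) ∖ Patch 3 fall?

3

(Patch 1 ∪ Patch 2) ∖ Patch 3 splits into 3 disjoint pieces (area 0.2486, area 10.2146, area 19.2815).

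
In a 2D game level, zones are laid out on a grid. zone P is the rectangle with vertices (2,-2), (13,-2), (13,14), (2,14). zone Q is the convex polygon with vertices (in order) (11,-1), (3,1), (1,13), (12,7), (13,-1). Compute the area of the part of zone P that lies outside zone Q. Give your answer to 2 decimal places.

|zone P| = 176, |zone P∩zone Q| = 98.2727.
|zone P ∖ zone Q| = |zone P| − |zone P∩zone Q| = 176 − 98.2727 = 77.73.

77.73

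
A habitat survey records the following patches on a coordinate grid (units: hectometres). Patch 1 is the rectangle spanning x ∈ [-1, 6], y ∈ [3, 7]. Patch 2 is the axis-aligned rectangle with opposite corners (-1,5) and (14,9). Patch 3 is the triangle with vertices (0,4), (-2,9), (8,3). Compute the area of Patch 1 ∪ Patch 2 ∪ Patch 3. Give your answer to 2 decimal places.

By inclusion–exclusion:
Individual areas: |Patch 1| = 28, |Patch 2| = 60, |Patch 3| = 19.
|Patch 1∩Patch 2|: x∈[-1,6], y∈[5,7] → 7·2 = 14.
|Patch 1∩Patch 3| = 15.4667.
|Patch 2∩Patch 3| = 9.1833.
|Patch 1∩Patch 2∩Patch 3| = 7.55.
|Patch 1 ∪ Patch 2 ∪ Patch 3| = 107 − 38.65 + 7.55 = 75.90.

75.90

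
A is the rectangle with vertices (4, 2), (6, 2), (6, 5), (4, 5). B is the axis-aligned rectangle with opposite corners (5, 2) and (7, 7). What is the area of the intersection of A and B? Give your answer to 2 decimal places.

3.00

|A∩B|: x∈[5,6], y∈[2,5] → 1·3 = 3.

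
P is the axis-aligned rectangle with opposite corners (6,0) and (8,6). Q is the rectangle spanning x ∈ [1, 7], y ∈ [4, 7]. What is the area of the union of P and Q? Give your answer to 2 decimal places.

28.00

By inclusion–exclusion:
Individual areas: |P| = 12, |Q| = 18.
|P∩Q|: x∈[6,7], y∈[4,6] → 1·2 = 2.
|P ∪ Q| = 30 − 2 = 28.00.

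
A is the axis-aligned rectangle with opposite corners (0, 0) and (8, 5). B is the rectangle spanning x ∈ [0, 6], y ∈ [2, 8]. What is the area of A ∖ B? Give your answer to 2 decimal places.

|A∩B|: x∈[0,6], y∈[2,5] → 6·3 = 18.
|A| = 40.
|A ∖ B| = |A| − |A∩B| = 40 − 18 = 22.00.

22.00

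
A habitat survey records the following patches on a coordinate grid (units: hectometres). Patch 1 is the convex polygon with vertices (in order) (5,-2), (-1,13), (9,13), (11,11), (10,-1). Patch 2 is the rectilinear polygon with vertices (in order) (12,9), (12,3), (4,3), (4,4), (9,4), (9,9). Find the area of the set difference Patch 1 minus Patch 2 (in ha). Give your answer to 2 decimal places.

109.00

|Patch 1| = 123.5, |Patch 1∩Patch 2| = 14.5.
|Patch 1 ∖ Patch 2| = |Patch 1| − |Patch 1∩Patch 2| = 123.5 − 14.5 = 109.00.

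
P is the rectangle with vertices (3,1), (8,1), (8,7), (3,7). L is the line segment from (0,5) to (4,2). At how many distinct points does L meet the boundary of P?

The segment meets the boundary at (3,2.75).

1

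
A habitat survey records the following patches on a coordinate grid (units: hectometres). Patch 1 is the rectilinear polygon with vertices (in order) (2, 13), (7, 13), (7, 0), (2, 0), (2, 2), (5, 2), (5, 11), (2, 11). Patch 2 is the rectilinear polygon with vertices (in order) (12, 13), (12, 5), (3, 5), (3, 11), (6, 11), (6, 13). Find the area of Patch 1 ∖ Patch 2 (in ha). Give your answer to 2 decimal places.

|Patch 1| = 38, |Patch 1∩Patch 2| = 14.
|Patch 1 ∖ Patch 2| = |Patch 1| − |Patch 1∩Patch 2| = 38 − 14 = 24.00.

24.00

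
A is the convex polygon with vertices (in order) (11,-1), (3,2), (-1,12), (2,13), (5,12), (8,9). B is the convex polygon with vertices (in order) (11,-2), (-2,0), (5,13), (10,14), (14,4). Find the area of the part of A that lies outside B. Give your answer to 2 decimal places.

|A| = 86.5, |A∩B| = 67.6488.
|A ∖ B| = |A| − |A∩B| = 86.5 − 67.6488 = 18.85.

18.85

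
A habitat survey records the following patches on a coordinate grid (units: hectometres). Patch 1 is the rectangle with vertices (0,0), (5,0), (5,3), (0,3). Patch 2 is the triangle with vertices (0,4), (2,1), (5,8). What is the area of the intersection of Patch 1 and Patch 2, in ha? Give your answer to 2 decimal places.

The intersection is the polygon with vertices (2.857,3), (2,1), (0.667,3).
By the shoelace formula its area is 2.19.

2.19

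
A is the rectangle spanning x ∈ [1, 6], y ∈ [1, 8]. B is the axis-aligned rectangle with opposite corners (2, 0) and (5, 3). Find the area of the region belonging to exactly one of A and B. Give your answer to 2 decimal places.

32.00

|A∩B|: x∈[2,5], y∈[1,3] → 3·2 = 6.
|A △ B| = |A| + |B| − 2·|A∩B| = 35 + 9 − 12 = 32.00.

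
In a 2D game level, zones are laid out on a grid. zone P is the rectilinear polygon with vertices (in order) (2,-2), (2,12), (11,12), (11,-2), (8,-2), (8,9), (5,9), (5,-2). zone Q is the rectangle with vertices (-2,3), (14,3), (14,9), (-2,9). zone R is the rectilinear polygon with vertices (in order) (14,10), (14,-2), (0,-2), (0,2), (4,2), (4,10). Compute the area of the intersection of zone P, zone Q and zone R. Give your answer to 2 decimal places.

24.00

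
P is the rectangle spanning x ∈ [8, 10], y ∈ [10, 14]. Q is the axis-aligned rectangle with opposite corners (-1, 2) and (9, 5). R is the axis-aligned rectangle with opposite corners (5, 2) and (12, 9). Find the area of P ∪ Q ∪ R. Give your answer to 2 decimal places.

By inclusion–exclusion:
Individual areas: |P| = 8, |Q| = 30, |R| = 49.
|P∩Q| = 0 (no overlap).
|P∩R| = 0 (no overlap).
|Q∩R|: x∈[5,9], y∈[2,5] → 4·3 = 12.
|P∩Q∩R| = 0.
|P ∪ Q ∪ R| = 87 − 12 + 0 = 75.00.

75.00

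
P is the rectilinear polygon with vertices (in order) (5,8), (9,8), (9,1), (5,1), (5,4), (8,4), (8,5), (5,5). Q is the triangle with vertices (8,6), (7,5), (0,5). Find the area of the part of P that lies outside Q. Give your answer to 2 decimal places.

|P| = 25, |P∩Q| = 1.9375.
|P ∖ Q| = |P| − |P∩Q| = 25 − 1.9375 = 23.06.

23.06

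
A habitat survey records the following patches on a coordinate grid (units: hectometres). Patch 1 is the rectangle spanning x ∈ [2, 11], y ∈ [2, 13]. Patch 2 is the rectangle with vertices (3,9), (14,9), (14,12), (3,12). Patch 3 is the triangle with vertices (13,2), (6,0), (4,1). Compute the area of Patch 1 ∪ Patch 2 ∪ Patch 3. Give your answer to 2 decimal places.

113.50

By inclusion–exclusion:
Individual areas: |Patch 1| = 99, |Patch 2| = 33, |Patch 3| = 5.5.
|Patch 1∩Patch 2|: x∈[3,11], y∈[9,12] → 8·3 = 24.
|Patch 1∩Patch 3| = 0.
|Patch 2∩Patch 3| = 0.
|Patch 1∩Patch 2∩Patch 3| = 0.
|Patch 1 ∪ Patch 2 ∪ Patch 3| = 137.5 − 24 + 0 = 113.50.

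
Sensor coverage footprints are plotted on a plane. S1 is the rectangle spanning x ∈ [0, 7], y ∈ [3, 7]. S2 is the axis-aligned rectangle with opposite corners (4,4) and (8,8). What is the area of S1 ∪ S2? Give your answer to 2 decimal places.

By inclusion–exclusion:
Individual areas: |S1| = 28, |S2| = 16.
|S1∩S2|: x∈[4,7], y∈[4,7] → 3·3 = 9.
|S1 ∪ S2| = 44 − 9 = 35.00.

35.00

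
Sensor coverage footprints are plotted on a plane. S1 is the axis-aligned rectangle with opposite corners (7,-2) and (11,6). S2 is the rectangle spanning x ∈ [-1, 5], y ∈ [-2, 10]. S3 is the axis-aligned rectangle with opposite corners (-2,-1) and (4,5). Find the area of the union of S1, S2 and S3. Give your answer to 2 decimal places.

By inclusion–exclusion:
Individual areas: |S1| = 32, |S2| = 72, |S3| = 36.
|S1∩S2| = 0 (no overlap).
|S1∩S3| = 0 (no overlap).
|S2∩S3|: x∈[-1,4], y∈[-1,5] → 5·6 = 30.
|S1∩S2∩S3| = 0.
|S1 ∪ S2 ∪ S3| = 140 − 30 + 0 = 110.00.

110.00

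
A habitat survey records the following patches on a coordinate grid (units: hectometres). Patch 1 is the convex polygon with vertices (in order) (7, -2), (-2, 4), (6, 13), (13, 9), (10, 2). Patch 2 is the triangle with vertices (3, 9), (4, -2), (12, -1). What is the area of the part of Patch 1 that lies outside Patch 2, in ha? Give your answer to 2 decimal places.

84.44

|Patch 1| = 119.5, |Patch 1∩Patch 2| = 35.061.
|Patch 1 ∖ Patch 2| = |Patch 1| − |Patch 1∩Patch 2| = 119.5 − 35.061 = 84.44.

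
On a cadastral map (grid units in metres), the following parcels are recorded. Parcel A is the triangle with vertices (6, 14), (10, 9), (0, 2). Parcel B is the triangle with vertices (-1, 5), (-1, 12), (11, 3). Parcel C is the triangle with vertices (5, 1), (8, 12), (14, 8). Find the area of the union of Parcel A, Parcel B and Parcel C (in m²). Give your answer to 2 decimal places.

By inclusion–exclusion:
Individual areas: |Parcel A| = 39, |Parcel B| = 42, |Parcel C| = 39.
|Parcel A∩Parcel B| = 11.1686.
|Parcel A∩Parcel C| = 7.1375.
|Parcel B∩Parcel C| = 5.4535.
|Parcel A∩Parcel B∩Parcel C| = 0.
|Parcel A ∪ Parcel B ∪ Parcel C| = 120 − 23.7596 + 0 = 96.24.

96.24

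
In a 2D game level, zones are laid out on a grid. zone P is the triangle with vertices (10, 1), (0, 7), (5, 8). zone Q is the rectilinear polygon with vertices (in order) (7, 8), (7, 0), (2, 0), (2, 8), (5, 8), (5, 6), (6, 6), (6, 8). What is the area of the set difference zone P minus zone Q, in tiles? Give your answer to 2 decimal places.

|zone P| = 20, |zone P∩zone Q| = 13.5.
|zone P ∖ zone Q| = |zone P| − |zone P∩zone Q| = 20 − 13.5 = 6.50.

6.50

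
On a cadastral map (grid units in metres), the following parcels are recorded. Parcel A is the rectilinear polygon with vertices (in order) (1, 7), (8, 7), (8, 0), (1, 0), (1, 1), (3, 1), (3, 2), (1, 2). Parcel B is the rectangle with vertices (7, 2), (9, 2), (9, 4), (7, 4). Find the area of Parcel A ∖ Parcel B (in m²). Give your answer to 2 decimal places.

45.00

|Parcel A| = 47, |Parcel A∩Parcel B| = 2.
|Parcel A ∖ Parcel B| = |Parcel A| − |Parcel A∩Parcel B| = 47 − 2 = 45.00.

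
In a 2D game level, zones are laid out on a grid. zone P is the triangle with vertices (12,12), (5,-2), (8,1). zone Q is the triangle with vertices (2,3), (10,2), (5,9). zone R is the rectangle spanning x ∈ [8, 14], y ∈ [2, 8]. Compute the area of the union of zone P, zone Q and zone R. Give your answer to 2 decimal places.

By inclusion–exclusion:
Individual areas: |zone P| = 10.5, |zone Q| = 25.5, |zone R| = 36.
|zone P∩zone Q| = 2.0945.
|zone P∩zone R| = 4.7273.
|zone Q∩zone R| = 2.55.
|zone P∩zone Q∩zone R| = 1.3739.
|zone P ∪ zone Q ∪ zone R| = 72 − 9.3718 + 1.3739 = 64.00.

64.00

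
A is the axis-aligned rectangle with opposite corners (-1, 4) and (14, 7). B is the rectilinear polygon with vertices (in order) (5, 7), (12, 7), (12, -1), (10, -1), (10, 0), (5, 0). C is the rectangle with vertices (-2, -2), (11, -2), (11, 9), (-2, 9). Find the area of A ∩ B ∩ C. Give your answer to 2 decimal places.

The intersection is the polygon with vertices (5,4), (5,7), (11,7), (11,4).
By the shoelace formula its area is 18.00.

18.00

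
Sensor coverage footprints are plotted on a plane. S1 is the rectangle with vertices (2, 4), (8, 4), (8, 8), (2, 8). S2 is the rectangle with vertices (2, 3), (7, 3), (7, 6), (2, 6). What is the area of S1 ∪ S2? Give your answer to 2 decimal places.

By inclusion–exclusion:
Individual areas: |S1| = 24, |S2| = 15.
|S1∩S2|: x∈[2,7], y∈[4,6] → 5·2 = 10.
|S1 ∪ S2| = 39 − 10 = 29.00.

29.00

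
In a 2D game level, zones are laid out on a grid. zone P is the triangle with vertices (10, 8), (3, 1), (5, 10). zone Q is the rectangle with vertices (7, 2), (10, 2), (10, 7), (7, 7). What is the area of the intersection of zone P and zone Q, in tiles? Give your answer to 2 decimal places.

2.00

The intersection is the polygon with vertices (7,5), (7,7), (9,7).
By the shoelace formula its area is 2.00.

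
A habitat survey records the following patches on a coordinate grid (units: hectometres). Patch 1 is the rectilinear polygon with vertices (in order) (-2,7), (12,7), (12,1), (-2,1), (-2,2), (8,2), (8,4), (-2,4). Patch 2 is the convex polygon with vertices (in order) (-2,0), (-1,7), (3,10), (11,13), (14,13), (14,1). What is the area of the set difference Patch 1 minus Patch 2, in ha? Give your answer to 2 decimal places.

2.57

|Patch 1| = 64, |Patch 1∩Patch 2| = 61.4286.
|Patch 1 ∖ Patch 2| = |Patch 1| − |Patch 1∩Patch 2| = 64 − 61.4286 = 2.57.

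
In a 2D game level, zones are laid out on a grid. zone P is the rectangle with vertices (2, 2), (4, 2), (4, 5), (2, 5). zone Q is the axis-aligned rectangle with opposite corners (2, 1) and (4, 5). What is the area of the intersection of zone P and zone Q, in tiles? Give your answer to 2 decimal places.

6.00

|zone P∩zone Q|: x∈[2,4], y∈[2,5] → 2·3 = 6.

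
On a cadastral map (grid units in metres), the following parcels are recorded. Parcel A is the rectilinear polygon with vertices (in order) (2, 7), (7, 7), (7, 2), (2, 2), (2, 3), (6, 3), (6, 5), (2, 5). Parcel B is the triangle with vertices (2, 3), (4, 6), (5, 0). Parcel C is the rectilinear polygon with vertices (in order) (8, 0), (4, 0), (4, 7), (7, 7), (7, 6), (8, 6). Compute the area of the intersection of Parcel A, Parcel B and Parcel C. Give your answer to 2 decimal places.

0.67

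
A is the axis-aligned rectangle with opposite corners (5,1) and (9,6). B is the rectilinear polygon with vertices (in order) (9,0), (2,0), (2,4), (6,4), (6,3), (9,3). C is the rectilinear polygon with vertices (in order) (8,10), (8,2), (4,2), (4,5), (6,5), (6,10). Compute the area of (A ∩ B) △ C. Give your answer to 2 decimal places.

|A ∩ B| = 9.
|(A ∩ B) ∩ C| = 4.
|(A ∩ B) △ C| = 9 + 22 − 8 = 23.00.

23.00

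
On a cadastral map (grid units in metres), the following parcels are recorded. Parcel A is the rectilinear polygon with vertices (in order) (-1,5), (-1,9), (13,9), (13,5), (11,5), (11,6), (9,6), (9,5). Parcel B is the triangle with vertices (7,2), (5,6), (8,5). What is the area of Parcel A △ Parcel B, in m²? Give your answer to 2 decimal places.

|Parcel A| = 54, |Parcel B| = 5, |Parcel A∩Parcel B| = 1.25.
|Parcel A △ Parcel B| = |Parcel A| + |Parcel B| − 2·|Parcel A∩Parcel B| = 54 + 5 − 2.5 = 56.50.

56.50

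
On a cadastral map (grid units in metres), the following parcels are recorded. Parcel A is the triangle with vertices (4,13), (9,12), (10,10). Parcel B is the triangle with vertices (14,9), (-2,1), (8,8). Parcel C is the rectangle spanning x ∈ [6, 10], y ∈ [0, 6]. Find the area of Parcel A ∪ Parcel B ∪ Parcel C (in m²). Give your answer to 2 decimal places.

43.50

By inclusion–exclusion:
Individual areas: |Parcel A| = 4.5, |Parcel B| = 16, |Parcel C| = 24.
|Parcel A∩Parcel B| = 0.
|Parcel A∩Parcel C| = 0.
|Parcel B∩Parcel C| = 1.
|Parcel A∩Parcel B∩Parcel C| = 0.
|Parcel A ∪ Parcel B ∪ Parcel C| = 44.5 − 1 + 0 = 43.50.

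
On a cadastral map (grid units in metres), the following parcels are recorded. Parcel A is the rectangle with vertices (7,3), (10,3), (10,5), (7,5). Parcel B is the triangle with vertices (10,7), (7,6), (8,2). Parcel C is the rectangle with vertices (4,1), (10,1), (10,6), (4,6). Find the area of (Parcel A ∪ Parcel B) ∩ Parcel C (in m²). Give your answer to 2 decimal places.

8.60

|Parcel A ∪ Parcel B| = 9.9.
|(Parcel A ∪ Parcel B) ∩ Parcel C| = 8.60.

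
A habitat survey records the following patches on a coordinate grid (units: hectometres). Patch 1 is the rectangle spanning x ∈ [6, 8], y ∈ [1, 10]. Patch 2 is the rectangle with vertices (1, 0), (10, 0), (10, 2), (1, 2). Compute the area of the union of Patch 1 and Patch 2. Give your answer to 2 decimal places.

34.00

By inclusion–exclusion:
Individual areas: |Patch 1| = 18, |Patch 2| = 18.
|Patch 1∩Patch 2|: x∈[6,8], y∈[1,2] → 2·1 = 2.
|Patch 1 ∪ Patch 2| = 36 − 2 = 34.00.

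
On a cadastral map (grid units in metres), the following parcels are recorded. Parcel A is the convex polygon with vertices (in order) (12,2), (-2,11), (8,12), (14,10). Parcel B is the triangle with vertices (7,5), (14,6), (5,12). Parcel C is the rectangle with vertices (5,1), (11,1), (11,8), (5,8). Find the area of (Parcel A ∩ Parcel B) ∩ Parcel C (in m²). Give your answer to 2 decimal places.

12.11

The region (Parcel A ∩ Parcel B) ∩ Parcel C is the polygon with vertices (6.143,8), (11,8), (11,5.571), (7.273,5.039), (6.925,5.263).
By the shoelace formula its area is 12.11.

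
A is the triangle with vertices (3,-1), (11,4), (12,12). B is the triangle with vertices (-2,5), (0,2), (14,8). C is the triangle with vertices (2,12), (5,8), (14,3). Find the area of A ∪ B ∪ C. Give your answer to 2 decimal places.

60.65

By inclusion–exclusion:
Individual areas: |A| = 29.5, |B| = 27, |C| = 10.5.
|A∩B| = 3.6647.
|A∩C| = 2.3194.
|B∩C| = 1.3935.
|A∩B∩C| = 1.0297.
|A ∪ B ∪ C| = 67 − 7.3776 + 1.0297 = 60.65.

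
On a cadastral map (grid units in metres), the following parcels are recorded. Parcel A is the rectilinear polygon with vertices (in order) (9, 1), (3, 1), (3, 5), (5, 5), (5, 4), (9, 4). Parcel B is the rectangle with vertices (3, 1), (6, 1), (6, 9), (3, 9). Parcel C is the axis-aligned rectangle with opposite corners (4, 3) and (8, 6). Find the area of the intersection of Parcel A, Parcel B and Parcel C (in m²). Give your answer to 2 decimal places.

3.00

The intersection is the polygon with vertices (5,5), (5,4), (6,4), (6,3), (4,3), (4,5).
By the shoelace formula its area is 3.00.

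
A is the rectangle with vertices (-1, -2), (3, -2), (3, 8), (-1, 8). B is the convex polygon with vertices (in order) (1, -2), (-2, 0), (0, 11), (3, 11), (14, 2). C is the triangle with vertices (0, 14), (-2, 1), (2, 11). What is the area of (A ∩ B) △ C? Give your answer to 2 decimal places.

46.52

|A ∩ B| = 37.4831.
|(A ∩ B) ∩ C| = 3.4818.
|(A ∩ B) △ C| = 37.4831 + 16 − 6.9636 = 46.52.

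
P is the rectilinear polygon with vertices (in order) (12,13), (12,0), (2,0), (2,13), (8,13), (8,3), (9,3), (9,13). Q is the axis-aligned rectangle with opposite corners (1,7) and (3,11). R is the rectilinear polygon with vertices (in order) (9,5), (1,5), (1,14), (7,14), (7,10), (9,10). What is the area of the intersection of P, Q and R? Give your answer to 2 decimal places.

The intersection is the polygon with vertices (3,11), (3,7), (2,7), (2,11).
By the shoelace formula its area is 4.00.

4.00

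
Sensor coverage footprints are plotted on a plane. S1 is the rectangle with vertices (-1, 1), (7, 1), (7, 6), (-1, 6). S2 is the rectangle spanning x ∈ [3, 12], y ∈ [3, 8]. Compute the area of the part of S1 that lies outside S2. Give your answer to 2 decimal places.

28.00

|S1∩S2|: x∈[3,7], y∈[3,6] → 4·3 = 12.
|S1| = 40.
|S1 ∖ S2| = |S1| − |S1∩S2| = 40 − 12 = 28.00.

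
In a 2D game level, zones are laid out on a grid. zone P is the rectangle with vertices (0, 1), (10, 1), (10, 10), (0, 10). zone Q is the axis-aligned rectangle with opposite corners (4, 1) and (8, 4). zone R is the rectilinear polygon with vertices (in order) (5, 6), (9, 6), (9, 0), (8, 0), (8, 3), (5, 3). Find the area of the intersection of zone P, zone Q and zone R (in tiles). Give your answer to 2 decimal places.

3.00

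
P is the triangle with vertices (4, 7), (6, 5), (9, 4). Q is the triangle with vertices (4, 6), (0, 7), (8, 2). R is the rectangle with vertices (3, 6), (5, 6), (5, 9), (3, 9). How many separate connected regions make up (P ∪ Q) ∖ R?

(P ∪ Q) ∖ R splits into 2 disjoint pieces (area 1.8, area 5.875).

2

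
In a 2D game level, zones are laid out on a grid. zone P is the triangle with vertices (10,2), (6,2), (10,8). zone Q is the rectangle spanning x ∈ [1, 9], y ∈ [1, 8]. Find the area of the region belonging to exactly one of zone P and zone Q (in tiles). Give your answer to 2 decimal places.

54.50

|zone P| = 12, |zone Q| = 56, |zone P∩zone Q| = 6.75.
|zone P △ zone Q| = |zone P| + |zone Q| − 2·|zone P∩zone Q| = 12 + 56 − 13.5 = 54.50.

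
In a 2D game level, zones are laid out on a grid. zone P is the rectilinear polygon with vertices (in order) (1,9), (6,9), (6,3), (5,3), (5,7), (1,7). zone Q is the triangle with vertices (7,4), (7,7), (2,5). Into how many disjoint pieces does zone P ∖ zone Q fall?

2

zone P ∖ zone Q splits into 2 disjoint pieces (area 10.6, area 1.3).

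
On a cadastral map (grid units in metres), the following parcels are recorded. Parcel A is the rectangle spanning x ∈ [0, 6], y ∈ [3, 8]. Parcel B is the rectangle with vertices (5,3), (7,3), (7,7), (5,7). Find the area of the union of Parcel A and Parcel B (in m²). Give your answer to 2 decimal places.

34.00

By inclusion–exclusion:
Individual areas: |Parcel A| = 30, |Parcel B| = 8.
|Parcel A∩Parcel B|: x∈[5,6], y∈[3,7] → 1·4 = 4.
|Parcel A ∪ Parcel B| = 38 − 4 = 34.00.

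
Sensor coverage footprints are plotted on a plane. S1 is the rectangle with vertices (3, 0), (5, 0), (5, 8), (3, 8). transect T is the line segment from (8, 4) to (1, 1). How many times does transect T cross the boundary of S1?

The segment meets the boundary at (3,1.857), (5,2.714).

2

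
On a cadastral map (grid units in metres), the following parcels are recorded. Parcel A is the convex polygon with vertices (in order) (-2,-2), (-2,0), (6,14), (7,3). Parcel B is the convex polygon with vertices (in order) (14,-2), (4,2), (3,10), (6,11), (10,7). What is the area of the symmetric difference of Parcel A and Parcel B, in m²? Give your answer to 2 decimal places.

78.81

|Parcel A| = 60, |Parcel B| = 71.5, |Parcel A∩Parcel B| = 26.3461.
|Parcel A △ Parcel B| = |Parcel A| + |Parcel B| − 2·|Parcel A∩Parcel B| = 60 + 71.5 − 52.6922 = 78.81.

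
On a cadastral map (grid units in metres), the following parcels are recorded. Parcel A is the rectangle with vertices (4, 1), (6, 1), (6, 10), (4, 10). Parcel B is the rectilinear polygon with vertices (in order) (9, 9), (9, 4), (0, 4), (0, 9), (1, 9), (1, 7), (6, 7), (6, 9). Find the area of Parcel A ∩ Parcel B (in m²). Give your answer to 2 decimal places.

6.00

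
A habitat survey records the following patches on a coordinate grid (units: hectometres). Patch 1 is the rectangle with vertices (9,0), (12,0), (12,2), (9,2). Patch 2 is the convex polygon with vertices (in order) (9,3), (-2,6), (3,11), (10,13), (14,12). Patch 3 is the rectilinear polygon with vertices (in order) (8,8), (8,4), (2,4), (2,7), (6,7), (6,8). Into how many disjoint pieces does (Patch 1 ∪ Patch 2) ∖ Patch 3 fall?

2

(Patch 1 ∪ Patch 2) ∖ Patch 3 splits into 2 disjoint pieces (area 6, area 71.0152).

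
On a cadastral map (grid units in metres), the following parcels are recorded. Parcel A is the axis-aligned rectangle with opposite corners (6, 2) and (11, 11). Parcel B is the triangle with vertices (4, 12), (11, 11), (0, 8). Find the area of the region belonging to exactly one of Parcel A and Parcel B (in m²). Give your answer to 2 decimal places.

|Parcel A| = 45, |Parcel B| = 16, |Parcel A∩Parcel B| = 3.4091.
|Parcel A △ Parcel B| = |Parcel A| + |Parcel B| − 2·|Parcel A∩Parcel B| = 45 + 16 − 6.8182 = 54.18.

54.18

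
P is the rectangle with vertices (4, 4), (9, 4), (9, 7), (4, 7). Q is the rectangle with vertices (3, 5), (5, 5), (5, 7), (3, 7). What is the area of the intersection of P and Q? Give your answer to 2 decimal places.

2.00

|P∩Q|: x∈[4,5], y∈[5,7] → 1·2 = 2.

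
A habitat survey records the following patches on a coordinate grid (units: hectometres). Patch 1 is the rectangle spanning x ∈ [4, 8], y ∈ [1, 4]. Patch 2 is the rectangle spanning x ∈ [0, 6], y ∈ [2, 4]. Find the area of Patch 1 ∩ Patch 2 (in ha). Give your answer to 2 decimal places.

4.00

|Patch 1∩Patch 2|: x∈[4,6], y∈[2,4] → 2·2 = 4.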